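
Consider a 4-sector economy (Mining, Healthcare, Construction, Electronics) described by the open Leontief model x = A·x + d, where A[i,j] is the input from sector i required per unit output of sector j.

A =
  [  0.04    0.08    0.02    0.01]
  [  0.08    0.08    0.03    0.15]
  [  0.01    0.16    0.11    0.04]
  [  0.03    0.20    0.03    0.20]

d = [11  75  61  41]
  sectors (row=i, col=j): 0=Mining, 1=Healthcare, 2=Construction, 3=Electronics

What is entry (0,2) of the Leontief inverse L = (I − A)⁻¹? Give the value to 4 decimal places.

Form M = I − A:
  [  0.96   -0.08   -0.02   -0.01]
  [ -0.08    0.92   -0.03   -0.15]
  [ -0.01   -0.16    0.89   -0.04]
  [ -0.03   -0.20   -0.03    0.80]
Leontief inverse L = M⁻¹:
  [  1.0517    0.1038    0.0283    0.0340]
  [  0.1034    1.1522    0.0486    0.2198]
  [  0.0334    0.2218    1.1352    0.0988]
  [  0.0665    0.3002    0.0558    1.3099]
Total output x = L · d:
  x_0 = 1.0517·11 + 0.1038·75 + 0.0283·61 + 0.0340·41 = 22.4701
  x_1 = 0.1034·11 + 1.1522·75 + 0.0486·61 + 0.2198·41 = 99.5221
  x_2 = 0.0334·11 + 0.2218·75 + 1.1352·61 + 0.0988·41 = 90.2951
  x_3 = 0.0665·11 + 0.3002·75 + 0.0558·61 + 1.3099·41 = 80.3592

L[0,2] = 0.0283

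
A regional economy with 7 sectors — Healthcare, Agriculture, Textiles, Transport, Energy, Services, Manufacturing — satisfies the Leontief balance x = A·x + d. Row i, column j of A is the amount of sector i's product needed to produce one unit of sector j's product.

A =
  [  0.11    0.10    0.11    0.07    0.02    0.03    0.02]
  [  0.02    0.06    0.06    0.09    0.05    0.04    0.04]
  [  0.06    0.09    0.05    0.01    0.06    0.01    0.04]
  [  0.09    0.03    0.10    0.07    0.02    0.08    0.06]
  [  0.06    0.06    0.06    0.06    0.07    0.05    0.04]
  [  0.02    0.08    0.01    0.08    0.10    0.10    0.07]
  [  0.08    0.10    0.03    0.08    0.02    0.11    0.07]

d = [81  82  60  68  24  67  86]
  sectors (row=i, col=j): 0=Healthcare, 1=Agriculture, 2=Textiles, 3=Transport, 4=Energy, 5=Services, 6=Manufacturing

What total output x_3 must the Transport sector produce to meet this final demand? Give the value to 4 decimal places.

Form M = I − A:
  [  0.89   -0.10   -0.11   -0.07   -0.02   -0.03   -0.02]
  [ -0.02    0.94   -0.06   -0.09   -0.05   -0.04   -0.04]
  [ -0.06   -0.09    0.95   -0.01   -0.06   -0.01   -0.04]
  [ -0.09   -0.03   -0.10    0.93   -0.02   -0.08   -0.06]
  [ -0.06   -0.06   -0.06   -0.06    0.93   -0.05   -0.04]
  [ -0.02   -0.08   -0.01   -0.08   -0.10    0.90   -0.07]
  [ -0.08   -0.10   -0.03   -0.08   -0.02   -0.11    0.93]
Leontief inverse L = M⁻¹:
  [  1.1601    0.1577    0.1626    0.1183    0.0549    0.0676    0.0538]
  [  0.0579    1.1026    0.0981    0.1299    0.0794    0.0766    0.0704]
  [  0.0930    0.1306    1.0842    0.0455    0.0854    0.0375    0.0637]
  [  0.1405    0.0894    0.1477    1.1189    0.0569    0.1248    0.0972]
  [  0.1028    0.1098    0.1027    0.1045    1.1034    0.0889    0.0722]
  [  0.0661    0.1357    0.0552    0.1367    0.1417    1.1536    0.1114]
  [  0.1311    0.1624    0.0810    0.1403    0.0614    0.1644    1.1126]
Total output x = L · d:
  x_0 = 1.1601·81 + 0.1577·82 + 0.1626·60 + 0.1183·68 + 0.0549·24 + 0.0676·67 + 0.0538·86 = 135.1866
  x_1 = 0.0579·81 + 1.1026·82 + 0.0981·60 + 0.1299·68 + 0.0794·24 + 0.0766·67 + 0.0704·86 = 122.9182
  x_2 = 0.0930·81 + 0.1306·82 + 1.0842·60 + 0.0455·68 + 0.0854·24 + 0.0375·67 + 0.0637·86 = 96.4214
  x_3 = 0.1405·81 + 0.0894·82 + 0.1477·60 + 1.1189·68 + 0.0569·24 + 0.1248·67 + 0.0972·86 = 121.7426
  x_4 = 0.1028·81 + 0.1098·82 + 0.1027·60 + 0.1045·68 + 1.1034·24 + 0.0889·67 + 0.0722·86 = 69.2520
  x_5 = 0.0661·81 + 0.1357·82 + 0.0552·60 + 0.1367·68 + 0.1417·24 + 1.1536·67 + 0.1114·86 = 119.3574
  x_6 = 0.1311·81 + 0.1624·82 + 0.0810·60 + 0.1403·68 + 0.0614·24 + 0.1644·67 + 1.1126·86 = 146.5088

121.7426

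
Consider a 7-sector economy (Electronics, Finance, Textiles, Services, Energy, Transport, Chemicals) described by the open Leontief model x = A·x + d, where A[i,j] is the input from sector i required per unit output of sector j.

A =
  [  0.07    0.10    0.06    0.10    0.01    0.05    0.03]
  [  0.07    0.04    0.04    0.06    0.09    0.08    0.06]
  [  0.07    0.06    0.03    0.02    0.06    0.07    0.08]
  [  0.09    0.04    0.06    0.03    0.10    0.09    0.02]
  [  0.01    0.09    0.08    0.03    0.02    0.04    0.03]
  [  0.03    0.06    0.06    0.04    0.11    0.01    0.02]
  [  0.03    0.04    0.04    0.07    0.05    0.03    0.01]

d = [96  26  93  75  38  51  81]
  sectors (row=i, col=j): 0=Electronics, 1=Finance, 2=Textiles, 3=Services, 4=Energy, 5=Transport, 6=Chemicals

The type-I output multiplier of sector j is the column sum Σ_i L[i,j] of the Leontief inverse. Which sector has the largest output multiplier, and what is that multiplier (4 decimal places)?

Energy (1.6976)

Form M = I − A:
  [  0.93   -0.10   -0.06   -0.10   -0.01   -0.05   -0.03]
  [ -0.07    0.96   -0.04   -0.06   -0.09   -0.08   -0.06]
  [ -0.07   -0.06    0.97   -0.02   -0.06   -0.07   -0.08]
  [ -0.09   -0.04   -0.06    0.97   -0.10   -0.09   -0.02]
  [ -0.01   -0.09   -0.08   -0.03    0.98   -0.04   -0.03]
  [ -0.03   -0.06   -0.06   -0.04   -0.11    0.99   -0.02]
  [ -0.03   -0.04   -0.04   -0.07   -0.05   -0.03    0.99]
Leontief inverse L = M⁻¹:
  [  1.1114    0.1407    0.0955    0.1348    0.0569    0.0905    0.0562]
  [  0.1045    1.0844    0.0785    0.0943    0.1322    0.1149    0.0835]
  [  0.1000    0.0986    1.0628    0.0527    0.0969    0.0999    0.1009]
  [  0.1238    0.0861    0.0981    1.0637    0.1399    0.1239    0.0451]
  [  0.0368    0.1176    0.1035    0.0522    1.0534    0.0675    0.0510]
  [  0.0563    0.0939    0.0888    0.0636    0.1399    1.0395    0.0411]
  [  0.0543    0.0669    0.0639    0.0898    0.0783    0.0551    1.0263]
Total output x = L · d:
  x_0 = 1.1114·96 + 0.1407·26 + 0.0955·93 + 0.1348·75 + 0.0569·38 + 0.0905·51 + 0.0562·81 = 140.6770
  x_1 = 0.1045·96 + 1.0844·26 + 0.0785·93 + 0.0943·75 + 0.1322·38 + 0.1149·51 + 0.0835·81 = 70.2433
  x_2 = 0.1000·96 + 0.0986·26 + 1.0628·93 + 0.0527·75 + 0.0969·38 + 0.0999·51 + 0.1009·81 = 131.9100
  x_3 = 0.1238·96 + 0.0861·26 + 0.0981·93 + 1.0637·75 + 0.1399·38 + 0.1239·51 + 0.0451·81 = 118.3071
  x_4 = 0.0368·96 + 0.1176·26 + 0.1035·93 + 0.0522·75 + 1.0534·38 + 0.0675·51 + 0.0510·81 = 67.7428
  x_5 = 0.0563·96 + 0.0939·26 + 0.0888·93 + 0.0636·75 + 0.1399·38 + 1.0395·51 + 0.0411·81 = 82.5295
  x_6 = 0.0543·96 + 0.0669·26 + 0.0639·93 + 0.0898·75 + 0.0783·38 + 0.0551·51 + 1.0263·81 = 108.5363
Output multipliers (column sums of L):
  Electronics: 1.5871
  Finance: 1.6882
  Textiles: 1.5910
  Services: 1.5512
  Energy: 1.6976
  Transport: 1.5913
  Chemicals: 1.4040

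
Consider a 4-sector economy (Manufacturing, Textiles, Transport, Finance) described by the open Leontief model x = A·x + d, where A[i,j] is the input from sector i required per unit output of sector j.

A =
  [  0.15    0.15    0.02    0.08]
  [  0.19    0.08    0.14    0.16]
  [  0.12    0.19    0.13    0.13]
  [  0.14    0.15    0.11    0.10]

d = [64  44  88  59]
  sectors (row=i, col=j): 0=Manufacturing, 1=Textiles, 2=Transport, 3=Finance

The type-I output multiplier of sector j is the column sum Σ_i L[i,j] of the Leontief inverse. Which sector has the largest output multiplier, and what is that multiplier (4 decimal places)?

Manufacturing (2.2280)

Form M = I − A:
  [  0.85   -0.15   -0.02   -0.08]
  [ -0.19    0.92   -0.14   -0.16]
  [ -0.12   -0.19    0.87   -0.13]
  [ -0.14   -0.15   -0.11    0.90]
Leontief inverse L = M⁻¹:
  [  1.2748    0.2549    0.0921    0.1719]
  [  0.3600    1.2432    0.2448    0.2884]
  [  0.2985    0.3499    1.2466    0.2688]
  [  0.2948    0.2896    0.2075    1.2188]
Total output x = L · d:
  x_0 = 1.2748·64 + 0.2549·44 + 0.0921·88 + 0.1719·59 = 111.0438
  x_1 = 0.3600·64 + 1.2432·44 + 0.2448·88 + 0.2884·59 = 116.2941
  x_2 = 0.2985·64 + 0.3499·44 + 1.2466·88 + 0.2688·59 = 160.0595
  x_3 = 0.2948·64 + 0.2896·44 + 0.2075·88 + 1.2188·59 = 121.7742
Output multipliers (column sums of L):
  Manufacturing: 2.2280
  Textiles: 2.1377
  Transport: 1.7909
  Finance: 1.9479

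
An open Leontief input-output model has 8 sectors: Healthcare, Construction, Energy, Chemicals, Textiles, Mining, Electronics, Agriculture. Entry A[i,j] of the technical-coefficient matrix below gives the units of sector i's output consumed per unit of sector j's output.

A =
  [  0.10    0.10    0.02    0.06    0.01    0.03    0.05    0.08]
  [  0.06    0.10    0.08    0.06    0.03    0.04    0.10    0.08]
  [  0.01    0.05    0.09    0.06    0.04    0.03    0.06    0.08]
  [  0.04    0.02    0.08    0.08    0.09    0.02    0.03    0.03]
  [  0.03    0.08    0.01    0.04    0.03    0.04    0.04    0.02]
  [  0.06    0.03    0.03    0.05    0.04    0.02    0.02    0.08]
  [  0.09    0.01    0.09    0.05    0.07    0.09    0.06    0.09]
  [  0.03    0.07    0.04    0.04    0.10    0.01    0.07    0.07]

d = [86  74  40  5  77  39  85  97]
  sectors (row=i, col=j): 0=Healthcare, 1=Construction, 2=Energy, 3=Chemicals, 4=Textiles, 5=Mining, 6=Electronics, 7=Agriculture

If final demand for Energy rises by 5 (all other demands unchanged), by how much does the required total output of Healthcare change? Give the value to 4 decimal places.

0.3303

Form M = I − A:
  [  0.90   -0.10   -0.02   -0.06   -0.01   -0.03   -0.05   -0.08]
  [ -0.06    0.90   -0.08   -0.06   -0.03   -0.04   -0.10   -0.08]
  [ -0.01   -0.05    0.91   -0.06   -0.04   -0.03   -0.06   -0.08]
  [ -0.04   -0.02   -0.08    0.92   -0.09   -0.02   -0.03   -0.03]
  [ -0.03   -0.08   -0.01   -0.04    0.97   -0.04   -0.04   -0.02]
  [ -0.06   -0.03   -0.03   -0.05   -0.04    0.98   -0.02   -0.08]
  [ -0.09   -0.01   -0.09   -0.05   -0.07   -0.09    0.94   -0.09]
  [ -0.03   -0.07   -0.04   -0.04   -0.10   -0.01   -0.07    0.93]
Leontief inverse L = M⁻¹:
  [  1.1467    0.1517    0.0661    0.1057    0.0526    0.0580    0.0984    0.1364]
  [  0.1124    1.1572    0.1399    0.1148    0.0832    0.0767    0.1579    0.1486]
  [  0.0441    0.0905    1.1352    0.1006    0.0823    0.0559    0.1019    0.1289]
  [  0.0706    0.0578    0.1171    1.1172    0.1246    0.0426    0.0644    0.0697]
  [  0.0589    0.1112    0.0400    0.0690    1.0562    0.0591    0.0700    0.0549]
  [  0.0894    0.0657    0.0602    0.0815    0.0716    1.0382    0.0520    0.1170]
  [  0.1384    0.0643    0.1393    0.1010    0.1194    0.1215    1.1092    0.1530]
  [  0.0681    0.1159    0.0820    0.0803    0.1402    0.0385    0.1138    1.1181]
Total output x = L · d:
  x_0 = 1.1467·86 + 0.1517·74 + 0.0661·40 + 0.1057·5 + 0.0526·77 + 0.0580·39 + 0.0984·85 + 0.1364·97 = 140.9203
  x_1 = 0.1124·86 + 1.1572·74 + 0.1399·40 + 0.1148·5 + 0.0832·77 + 0.0767·39 + 0.1579·85 + 0.1486·97 = 138.7130
  x_2 = 0.0441·86 + 0.0905·74 + 1.1352·40 + 0.1006·5 + 0.0823·77 + 0.0559·39 + 0.1019·85 + 0.1289·97 = 86.0904
  x_3 = 0.0706·86 + 0.0578·74 + 0.1171·40 + 1.1172·5 + 0.1246·77 + 0.0426·39 + 0.0644·85 + 0.0697·97 = 44.1131
  x_4 = 0.0589·86 + 0.1112·74 + 0.0400·40 + 0.0690·5 + 1.0562·77 + 0.0591·39 + 0.0700·85 + 0.0549·97 = 110.1429
  x_5 = 0.0894·86 + 0.0657·74 + 0.0602·40 + 0.0815·5 + 0.0716·77 + 1.0382·39 + 0.0520·85 + 0.1170·97 = 77.1524
  x_6 = 0.1384·86 + 0.0643·74 + 0.1393·40 + 0.1010·5 + 0.1194·77 + 0.1215·39 + 1.1092·85 + 0.1530·97 = 145.7931
  x_7 = 0.0681·86 + 0.1159·74 + 0.0820·40 + 0.0803·5 + 0.1402·77 + 0.0385·39 + 0.1138·85 + 1.1181·97 = 148.5344
Δx_0 = L[0,2] · Δd_2 = 0.0661 · 5 = 0.3303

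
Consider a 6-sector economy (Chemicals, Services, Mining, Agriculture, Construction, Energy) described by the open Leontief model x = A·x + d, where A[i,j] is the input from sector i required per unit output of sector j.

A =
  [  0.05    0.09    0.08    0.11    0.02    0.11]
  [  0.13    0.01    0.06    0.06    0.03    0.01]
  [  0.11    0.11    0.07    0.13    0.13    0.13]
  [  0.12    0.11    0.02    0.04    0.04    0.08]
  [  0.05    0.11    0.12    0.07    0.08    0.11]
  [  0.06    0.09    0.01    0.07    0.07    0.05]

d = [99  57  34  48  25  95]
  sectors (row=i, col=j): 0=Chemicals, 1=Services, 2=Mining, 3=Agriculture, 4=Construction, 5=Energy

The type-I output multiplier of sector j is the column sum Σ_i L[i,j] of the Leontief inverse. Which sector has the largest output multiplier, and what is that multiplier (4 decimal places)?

Chemicals (1.9468)

Form M = I − A:
  [  0.95   -0.09   -0.08   -0.11   -0.02   -0.11]
  [ -0.13    0.99   -0.06   -0.06   -0.03   -0.01]
  [ -0.11   -0.11    0.93   -0.13   -0.13   -0.13]
  [ -0.12   -0.11   -0.02    0.96   -0.04   -0.08]
  [ -0.05   -0.11   -0.12   -0.07    0.92   -0.11]
  [ -0.06   -0.09   -0.01   -0.07   -0.07    0.95]
Leontief inverse L = M⁻¹:
  [  1.1244    0.1578    0.1211    0.1724    0.0672    0.1707]
  [  0.1769    1.0610    0.0945    0.1083    0.0611    0.0608]
  [  0.2142    0.2136    1.1405    0.2233    0.1996    0.2250]
  [  0.1805    0.1654    0.0609    1.0961    0.0756    0.1320]
  [  0.1375    0.1925    0.1768    0.1486    1.1419    0.1869]
  [  0.1135    0.1391    0.0461    0.1152    0.1018    1.0950]
Total output x = L · d:
  x_0 = 1.1244·99 + 0.1578·57 + 0.1211·34 + 0.1724·48 + 0.0672·25 + 0.1707·95 = 150.6003
  x_1 = 0.1769·99 + 1.0610·57 + 0.0945·34 + 0.1083·48 + 0.0611·25 + 0.0608·95 = 93.7036
  x_2 = 0.2142·99 + 0.2136·57 + 1.1405·34 + 0.2233·48 + 0.1996·25 + 0.2250·95 = 109.2461
  x_3 = 0.1805·99 + 0.1654·57 + 0.0609·34 + 1.0961·48 + 0.0756·25 + 0.1320·95 = 96.4086
  x_4 = 0.1375·99 + 0.1925·57 + 0.1768·34 + 0.1486·48 + 1.1419·25 + 0.1869·95 = 84.0297
  x_5 = 0.1135·99 + 0.1391·57 + 0.0461·34 + 0.1152·48 + 0.1018·25 + 1.0950·95 = 132.8342
Output multipliers (column sums of L):
  Chemicals: 1.9468
  Services: 1.9295
  Mining: 1.6400
  Agriculture: 1.8639
  Construction: 1.6473
  Energy: 1.8705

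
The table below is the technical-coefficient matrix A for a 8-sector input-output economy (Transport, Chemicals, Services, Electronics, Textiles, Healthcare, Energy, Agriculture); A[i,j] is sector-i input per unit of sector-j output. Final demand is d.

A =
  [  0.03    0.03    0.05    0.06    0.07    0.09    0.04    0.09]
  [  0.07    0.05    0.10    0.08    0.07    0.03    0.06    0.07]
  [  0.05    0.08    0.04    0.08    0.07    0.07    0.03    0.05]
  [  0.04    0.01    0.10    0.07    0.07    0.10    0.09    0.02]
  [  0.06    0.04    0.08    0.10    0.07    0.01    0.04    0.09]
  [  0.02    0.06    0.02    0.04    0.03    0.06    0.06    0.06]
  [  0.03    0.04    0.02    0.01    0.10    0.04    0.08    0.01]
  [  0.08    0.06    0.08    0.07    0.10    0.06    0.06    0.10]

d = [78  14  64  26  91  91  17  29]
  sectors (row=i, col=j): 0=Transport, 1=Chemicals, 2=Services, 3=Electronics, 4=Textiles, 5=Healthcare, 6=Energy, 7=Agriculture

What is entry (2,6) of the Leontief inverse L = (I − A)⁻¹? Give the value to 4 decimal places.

L[2,6] = 0.0818

Form M = I − A:
  [  0.97   -0.03   -0.05   -0.06   -0.07   -0.09   -0.04   -0.09]
  [ -0.07    0.95   -0.10   -0.08   -0.07   -0.03   -0.06   -0.07]
  [ -0.05   -0.08    0.96   -0.08   -0.07   -0.07   -0.03   -0.05]
  [ -0.04   -0.01   -0.10    0.93   -0.07   -0.10   -0.09   -0.02]
  [ -0.06   -0.04   -0.08   -0.10    0.93   -0.01   -0.04   -0.09]
  [ -0.02   -0.06   -0.02   -0.04   -0.03    0.94   -0.06   -0.06]
  [ -0.03   -0.04   -0.02   -0.01   -0.10   -0.04    0.92   -0.01]
  [ -0.08   -0.06   -0.08   -0.07   -0.10   -0.06   -0.06    0.90]
Leontief inverse L = M⁻¹:
  [  1.0719    0.0711    0.1032    0.1162    0.1323    0.1394    0.0902    0.1446]
  [  0.1188    1.0965    0.1629    0.1465    0.1443    0.0890    0.1169    0.1311]
  [  0.0929    0.1201    1.0976    0.1390    0.1331    0.1208    0.0818    0.1050]
  [  0.0796    0.0527    0.1500    1.1256    0.1338    0.1522    0.1422    0.0705]
  [  0.1071    0.0826    0.1420    0.1639    1.1408    0.0665    0.0943    0.1482]
  [  0.0516    0.0905    0.0602    0.0804    0.0780    1.0961    0.0993    0.0993]
  [  0.0584    0.0673    0.0557    0.0483    0.1443    0.0690    1.1142    0.0467]
  [  0.1369    0.1139    0.1528    0.1468    0.1852    0.1260    0.1255    1.1737]
Total output x = L · d:
  x_0 = 1.0719·78 + 0.0711·14 + 0.1032·64 + 0.1162·26 + 0.1323·91 + 0.1394·91 + 0.0902·17 + 0.1446·29 = 124.6858
  x_1 = 0.1188·78 + 1.0965·14 + 0.1629·64 + 0.1465·26 + 0.1443·91 + 0.0890·91 + 0.1169·17 + 0.1311·29 = 65.8677
  x_2 = 0.0929·78 + 0.1201·14 + 1.0976·64 + 0.1390·26 + 0.1331·91 + 0.1208·91 + 0.0818·17 + 0.1050·29 = 110.3284
  x_3 = 0.0796·78 + 0.0527·14 + 0.1500·64 + 1.1256·26 + 0.1338·91 + 0.1522·91 + 0.1422·17 + 0.0705·29 = 76.2974
  x_4 = 0.1071·78 + 0.0826·14 + 0.1420·64 + 0.1639·26 + 1.1408·91 + 0.0665·91 + 0.0943·17 + 0.1482·29 = 138.6353
  x_5 = 0.0516·78 + 0.0905·14 + 0.0602·64 + 0.0804·26 + 0.0780·91 + 1.0961·91 + 0.0993·17 + 0.0993·29 = 122.6443
  x_6 = 0.0584·78 + 0.0673·14 + 0.0557·64 + 0.0483·26 + 0.1443·91 + 0.0690·91 + 1.1142·17 + 0.0467·29 = 50.0192
  x_7 = 0.1369·78 + 0.1139·14 + 0.1528·64 + 0.1468·26 + 0.1852·91 + 0.1260·91 + 0.1255·17 + 1.1737·29 = 90.3526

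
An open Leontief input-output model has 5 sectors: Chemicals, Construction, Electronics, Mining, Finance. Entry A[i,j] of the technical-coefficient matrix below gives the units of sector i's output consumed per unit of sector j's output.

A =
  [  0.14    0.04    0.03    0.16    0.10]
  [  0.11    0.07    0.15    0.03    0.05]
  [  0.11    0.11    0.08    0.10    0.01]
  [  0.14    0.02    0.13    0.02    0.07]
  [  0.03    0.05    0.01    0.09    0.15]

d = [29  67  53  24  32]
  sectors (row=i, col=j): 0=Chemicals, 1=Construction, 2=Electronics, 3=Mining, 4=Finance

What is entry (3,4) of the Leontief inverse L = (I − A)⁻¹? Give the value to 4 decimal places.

L[3,4] = 0.1196

Form M = I − A:
  [  0.86   -0.04   -0.03   -0.16   -0.10]
  [ -0.11    0.93   -0.15   -0.03   -0.05]
  [ -0.11   -0.11    0.92   -0.10   -0.01]
  [ -0.14   -0.02   -0.13    0.98   -0.07]
  [ -0.03   -0.05   -0.01   -0.09    0.85]
Leontief inverse L = M⁻¹:
  [  1.2265    0.0769    0.0864    0.2269    0.1685]
  [  0.1872    1.1145    0.2022    0.0943    0.0977]
  [  0.1927    0.1497    1.1406    0.1578    0.0579]
  [  0.2102    0.0590    0.1711    1.0850    0.1196]
  [  0.0788    0.0763    0.0465    0.1303    1.2015]
Total output x = L · d:
  x_0 = 1.2265·29 + 0.0769·67 + 0.0864·53 + 0.2269·24 + 0.1685·32 = 56.1406
  x_1 = 0.1872·29 + 1.1145·67 + 0.2022·53 + 0.0943·24 + 0.0977·32 = 96.2075
  x_2 = 0.1927·29 + 0.1497·67 + 1.1406·53 + 0.1578·24 + 0.0579·32 = 81.7079
  x_3 = 0.2102·29 + 0.0590·67 + 0.1711·53 + 1.0850·24 + 0.1196·32 = 48.9861
  x_4 = 0.0788·29 + 0.0763·67 + 0.0465·53 + 0.1303·24 + 1.2015·32 = 51.4358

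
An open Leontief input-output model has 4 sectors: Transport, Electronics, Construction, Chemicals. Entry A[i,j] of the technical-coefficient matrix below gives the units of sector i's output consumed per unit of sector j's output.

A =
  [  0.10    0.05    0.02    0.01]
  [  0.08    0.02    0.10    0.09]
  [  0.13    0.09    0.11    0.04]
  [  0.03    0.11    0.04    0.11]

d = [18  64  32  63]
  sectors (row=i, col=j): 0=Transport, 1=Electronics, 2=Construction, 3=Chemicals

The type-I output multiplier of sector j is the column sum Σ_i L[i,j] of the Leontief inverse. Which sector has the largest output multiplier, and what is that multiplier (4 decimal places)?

Form M = I − A:
  [  0.90   -0.05   -0.02   -0.01]
  [ -0.08    0.98   -0.10   -0.09]
  [ -0.13   -0.09    0.89   -0.04]
  [ -0.03   -0.11   -0.04    0.89]
Leontief inverse L = M⁻¹:
  [  1.1221    0.0626    0.0332    0.0204]
  [  0.1153    1.0505    0.1257    0.1132]
  [  0.1783    0.1216    1.1442    0.0657]
  [  0.0601    0.1374    0.0681    1.1412]
Total output x = L · d:
  x_0 = 1.1221·18 + 0.0626·64 + 0.0332·32 + 0.0204·63 = 26.5529
  x_1 = 0.1153·18 + 1.0505·64 + 0.1257·32 + 0.1132·63 = 80.4635
  x_2 = 0.1783·18 + 0.1216·64 + 1.1442·32 + 0.0657·63 = 51.7434
  x_3 = 0.0601·18 + 0.1374·64 + 0.0681·32 + 1.1412·63 = 83.9520
Output multipliers (column sums of L):
  Transport: 1.4758
  Electronics: 1.3721
  Construction: 1.3712
  Chemicals: 1.3406

Transport (1.4758)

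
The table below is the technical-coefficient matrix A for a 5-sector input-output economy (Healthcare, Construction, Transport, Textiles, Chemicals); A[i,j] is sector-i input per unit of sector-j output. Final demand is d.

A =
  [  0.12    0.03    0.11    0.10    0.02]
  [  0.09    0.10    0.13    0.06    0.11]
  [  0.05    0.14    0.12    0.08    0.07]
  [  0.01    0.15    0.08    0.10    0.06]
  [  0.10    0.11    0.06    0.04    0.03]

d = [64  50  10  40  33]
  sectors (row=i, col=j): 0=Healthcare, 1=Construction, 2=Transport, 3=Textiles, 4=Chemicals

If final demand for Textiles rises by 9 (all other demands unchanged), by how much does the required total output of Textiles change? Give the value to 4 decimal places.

10.3633

Form M = I − A:
  [  0.88   -0.03   -0.11   -0.10   -0.02]
  [ -0.09    0.90   -0.13   -0.06   -0.11]
  [ -0.05   -0.14    0.88   -0.08   -0.07]
  [ -0.01   -0.15   -0.08    0.90   -0.06]
  [ -0.10   -0.11   -0.06   -0.04    0.97]
Leontief inverse L = M⁻¹:
  [  1.1650    0.0994    0.1783    0.1545    0.0577]
  [  0.1538    1.1902    0.2172    0.1229    0.1614]
  [  0.1076    0.2295    1.2049    0.1399    0.1238]
  [  0.0579    0.2311    0.1535    1.1515    0.1097]
  [  0.1466    0.1689    0.1239    0.0860    1.0674]
Total output x = L · d:
  x_0 = 1.1650·64 + 0.0994·50 + 0.1783·10 + 0.1545·40 + 0.0577·33 = 89.3924
  x_1 = 0.1538·64 + 1.1902·50 + 0.2172·10 + 0.1229·40 + 0.1614·33 = 81.7731
  x_2 = 0.1076·64 + 0.2295·50 + 1.2049·10 + 0.1399·40 + 0.1238·33 = 40.0878
  x_3 = 0.0579·64 + 0.2311·50 + 0.1535·10 + 1.1515·40 + 0.1097·33 = 66.4786
  x_4 = 0.1466·64 + 0.1689·50 + 0.1239·10 + 0.0860·40 + 1.0674·33 = 57.7306
Δx_3 = L[3,3] · Δd_3 = 1.1515 · 9 = 10.3633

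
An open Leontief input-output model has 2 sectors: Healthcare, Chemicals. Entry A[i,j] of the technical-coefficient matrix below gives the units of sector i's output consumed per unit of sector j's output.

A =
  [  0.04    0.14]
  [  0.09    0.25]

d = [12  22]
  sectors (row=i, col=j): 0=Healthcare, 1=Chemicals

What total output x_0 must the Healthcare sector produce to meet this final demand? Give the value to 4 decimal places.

Form M = I − A:
  [  0.96   -0.14]
  [ -0.09    0.75]
Leontief inverse L = M⁻¹:
  [  1.0602    0.1979]
  [  0.1272    1.3571]
Total output x = L · d:
  x_0 = 1.0602·12 + 0.1979·22 = 17.0766
  x_1 = 0.1272·12 + 1.3571·22 = 31.3825

17.0766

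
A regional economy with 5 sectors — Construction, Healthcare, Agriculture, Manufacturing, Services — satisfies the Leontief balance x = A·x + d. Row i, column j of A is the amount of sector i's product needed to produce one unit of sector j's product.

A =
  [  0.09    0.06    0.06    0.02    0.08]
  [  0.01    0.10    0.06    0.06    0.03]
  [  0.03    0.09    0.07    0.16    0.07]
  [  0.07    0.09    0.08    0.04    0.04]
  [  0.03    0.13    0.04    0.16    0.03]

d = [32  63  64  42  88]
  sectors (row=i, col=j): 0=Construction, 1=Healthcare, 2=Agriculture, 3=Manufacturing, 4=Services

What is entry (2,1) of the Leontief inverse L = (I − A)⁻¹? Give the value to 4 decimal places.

L[2,1] = 0.1504

Form M = I − A:
  [  0.91   -0.06   -0.06   -0.02   -0.08]
  [ -0.01    0.90   -0.06   -0.06   -0.03]
  [ -0.03   -0.09    0.93   -0.16   -0.07]
  [ -0.07   -0.09   -0.08    0.96   -0.04]
  [ -0.03   -0.13   -0.04   -0.16    0.97]
Leontief inverse L = M⁻¹:
  [  1.1111    0.1040    0.0882    0.0616    0.1038]
  [  0.0241    1.1374    0.0850    0.0936    0.0472]
  [  0.0579    0.1504    1.1112    0.2122    0.0984]
  [  0.0904    0.1344    0.1103    1.0810    0.0641]
  [  0.0549    0.1840    0.0781    0.2015    1.0551]
Total output x = L · d:
  x_0 = 1.1111·32 + 0.1040·63 + 0.0882·64 + 0.0616·42 + 0.1038·88 = 59.4723
  x_1 = 0.0241·32 + 1.1374·63 + 0.0850·64 + 0.0936·42 + 0.0472·88 = 85.9479
  x_2 = 0.0579·32 + 0.1504·63 + 1.1112·64 + 0.2122·42 + 0.0984·88 = 100.0109
  x_3 = 0.0904·32 + 0.1344·63 + 0.1103·64 + 1.0810·42 + 0.0641·88 = 69.4643
  x_4 = 0.0549·32 + 0.1840·63 + 0.0781·64 + 0.2015·42 + 1.0551·88 = 119.6620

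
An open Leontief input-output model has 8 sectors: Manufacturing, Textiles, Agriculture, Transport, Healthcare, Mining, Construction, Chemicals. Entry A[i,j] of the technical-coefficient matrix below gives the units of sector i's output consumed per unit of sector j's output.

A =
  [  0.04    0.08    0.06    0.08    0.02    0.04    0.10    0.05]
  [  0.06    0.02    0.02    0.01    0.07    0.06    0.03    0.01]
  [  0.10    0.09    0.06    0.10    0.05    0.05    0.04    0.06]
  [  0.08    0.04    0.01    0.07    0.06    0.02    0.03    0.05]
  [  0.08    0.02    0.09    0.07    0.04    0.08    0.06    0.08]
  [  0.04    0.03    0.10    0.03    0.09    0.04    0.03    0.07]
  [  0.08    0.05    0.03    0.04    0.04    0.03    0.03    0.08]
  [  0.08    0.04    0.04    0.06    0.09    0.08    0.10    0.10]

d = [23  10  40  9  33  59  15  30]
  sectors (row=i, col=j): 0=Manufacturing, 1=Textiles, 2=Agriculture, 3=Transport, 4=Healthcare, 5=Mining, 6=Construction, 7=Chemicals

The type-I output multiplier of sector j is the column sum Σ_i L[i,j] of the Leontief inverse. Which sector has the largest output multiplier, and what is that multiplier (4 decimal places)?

Manufacturing (2.0152)

Form M = I − A:
  [  0.96   -0.08   -0.06   -0.08   -0.02   -0.04   -0.10   -0.05]
  [ -0.06    0.98   -0.02   -0.01   -0.07   -0.06   -0.03   -0.01]
  [ -0.10   -0.09    0.94   -0.10   -0.05   -0.05   -0.04   -0.06]
  [ -0.08   -0.04   -0.01    0.93   -0.06   -0.02   -0.03   -0.05]
  [ -0.08   -0.02   -0.09   -0.07    0.96   -0.08   -0.06   -0.08]
  [ -0.04   -0.03   -0.10   -0.03   -0.09    0.96   -0.03   -0.07]
  [ -0.08   -0.05   -0.03   -0.04   -0.04   -0.03    0.97   -0.08]
  [ -0.08   -0.04   -0.04   -0.06   -0.09   -0.08   -0.10    0.90]
Leontief inverse L = M⁻¹:
  [  1.0990    0.1190    0.0977    0.1266    0.0674    0.0794    0.1419    0.1007]
  [  0.0941    1.0438    0.0509    0.0402    0.0978    0.0862    0.0585    0.0430]
  [  0.1676    0.1366    1.1077    0.1578    0.1053    0.0981    0.0939    0.1188]
  [  0.1245    0.0700    0.0420    1.1089    0.0954    0.0525    0.0679    0.0907]
  [  0.1475    0.0681    0.1403    0.1291    1.0951    0.1271    0.1135    0.1428]
  [  0.0992    0.0695    0.1446    0.0812    0.1360    1.0834    0.0755    0.1235]
  [  0.1278    0.0831    0.0649    0.0811    0.0797    0.0661    1.0716    0.1243]
  [  0.1554    0.0899    0.0971    0.1231    0.1518    0.1351    0.1610    1.1724]
Total output x = L · d:
  x_0 = 1.0990·23 + 0.1190·10 + 0.0977·40 + 0.1266·9 + 0.0674·33 + 0.0794·59 + 0.1419·15 + 0.1007·30 = 43.5727
  x_1 = 0.0941·23 + 1.0438·10 + 0.0509·40 + 0.0402·9 + 0.0978·33 + 0.0862·59 + 0.0585·15 + 0.0430·30 = 25.4804
  x_2 = 0.1676·23 + 0.1366·10 + 1.1077·40 + 0.1578·9 + 0.1053·33 + 0.0981·59 + 0.0939·15 + 0.1188·30 = 65.1821
  x_3 = 0.1245·23 + 0.0700·10 + 0.0420·40 + 1.1089·9 + 0.0954·33 + 0.0525·59 + 0.0679·15 + 0.0907·30 = 25.2092
  x_4 = 0.1475·23 + 0.0681·10 + 0.1403·40 + 0.1291·9 + 1.0951·33 + 0.1271·59 + 0.1135·15 + 0.1428·30 = 60.4730
  x_5 = 0.0992·23 + 0.0695·10 + 0.1446·40 + 0.0812·9 + 0.1360·33 + 1.0834·59 + 0.0755·15 + 0.1235·30 = 82.7392
  x_6 = 0.1278·23 + 0.0831·10 + 0.0649·40 + 0.0811·9 + 0.0797·33 + 0.0661·59 + 1.0716·15 + 0.1243·30 = 33.4303
  x_7 = 0.1554·23 + 0.0899·10 + 0.0971·40 + 0.1231·9 + 0.1518·33 + 0.1351·59 + 0.1610·15 + 1.1724·30 = 60.0329
Output multipliers (column sums of L):
  Manufacturing: 2.0152
  Textiles: 1.6801
  Agriculture: 1.7452
  Transport: 1.8481
  Healthcare: 1.8285
  Mining: 1.7278
  Construction: 1.7839
  Chemicals: 1.9162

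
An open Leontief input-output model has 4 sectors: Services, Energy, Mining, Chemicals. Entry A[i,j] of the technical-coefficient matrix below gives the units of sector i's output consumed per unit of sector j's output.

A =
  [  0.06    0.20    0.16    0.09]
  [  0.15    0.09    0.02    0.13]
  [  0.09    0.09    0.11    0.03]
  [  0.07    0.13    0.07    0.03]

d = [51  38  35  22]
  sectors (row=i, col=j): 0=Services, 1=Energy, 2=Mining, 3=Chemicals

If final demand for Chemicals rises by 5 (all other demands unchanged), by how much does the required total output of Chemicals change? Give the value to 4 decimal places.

Form M = I − A:
  [  0.94   -0.20   -0.16   -0.09]
  [ -0.15    0.91   -0.02   -0.13]
  [ -0.09   -0.09    0.89   -0.03]
  [ -0.07   -0.13   -0.07    0.97]
Leontief inverse L = M⁻¹:
  [  1.1438    0.2954    0.2243    0.1526]
  [  0.2089    1.1782    0.0782    0.1797]
  [  0.1409    0.1554    1.1579    0.0697]
  [  0.1207    0.1904    0.1102    1.0711]
Total output x = L · d:
  x_0 = 1.1438·51 + 0.2954·38 + 0.2243·35 + 0.1526·22 = 80.7659
  x_1 = 0.2089·51 + 1.1782·38 + 0.0782·35 + 0.1797·22 = 62.1139
  x_2 = 0.1409·51 + 0.1554·38 + 1.1579·35 + 0.0697·22 = 55.1501
  x_3 = 0.1207·51 + 0.1904·38 + 0.1102·35 + 1.0711·22 = 40.8133
Δx_3 = L[3,3] · Δd_3 = 1.0711 · 5 = 5.3553

5.3553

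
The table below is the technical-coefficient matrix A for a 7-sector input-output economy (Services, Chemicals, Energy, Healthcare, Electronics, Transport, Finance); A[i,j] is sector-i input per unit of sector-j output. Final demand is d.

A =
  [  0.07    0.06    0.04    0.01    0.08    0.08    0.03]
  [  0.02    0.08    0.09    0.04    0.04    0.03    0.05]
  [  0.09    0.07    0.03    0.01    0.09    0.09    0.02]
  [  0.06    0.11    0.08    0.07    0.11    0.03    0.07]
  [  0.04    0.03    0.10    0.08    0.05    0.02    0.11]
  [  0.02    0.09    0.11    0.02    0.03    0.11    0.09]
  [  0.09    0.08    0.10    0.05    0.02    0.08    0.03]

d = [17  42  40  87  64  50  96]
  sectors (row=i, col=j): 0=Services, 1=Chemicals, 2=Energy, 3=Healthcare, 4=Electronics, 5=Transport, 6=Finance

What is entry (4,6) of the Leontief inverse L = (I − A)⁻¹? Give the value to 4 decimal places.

L[4,6] = 0.1490

Form M = I − A:
  [  0.93   -0.06   -0.04   -0.01   -0.08   -0.08   -0.03]
  [ -0.02    0.92   -0.09   -0.04   -0.04   -0.03   -0.05]
  [ -0.09   -0.07    0.97   -0.01   -0.09   -0.09   -0.02]
  [ -0.06   -0.11   -0.08    0.93   -0.11   -0.03   -0.07]
  [ -0.04   -0.03   -0.10   -0.08    0.95   -0.02   -0.11]
  [ -0.02   -0.09   -0.11   -0.02   -0.03    0.89   -0.09]
  [ -0.09   -0.08   -0.10   -0.05   -0.02   -0.08    0.97]
Leontief inverse L = M⁻¹:
  [  1.1026    0.1044    0.0906    0.0335    0.1150    0.1216    0.0681]
  [  0.0540    1.1245    0.1357    0.0628    0.0759    0.0677    0.0818]
  [  0.1241    0.1175    1.0846    0.0353    0.1278    0.1344    0.0618]
  [  0.1106    0.1753    0.1512    1.1081    0.1645    0.0831    0.1219]
  [  0.0872    0.0862    0.1568    0.1101    1.0965    0.0683    0.1490]
  [  0.0644    0.1514    0.1744    0.0477    0.0735    1.1674    0.1335]
  [  0.1324    0.1378    0.1568    0.0752    0.0673    0.1327    1.0707]
Total output x = L · d:
  x_0 = 1.1026·17 + 0.1044·42 + 0.0906·40 + 0.0335·87 + 0.1150·64 + 0.1216·50 + 0.0681·96 = 49.6398
  x_1 = 0.0540·17 + 1.1245·42 + 0.1357·40 + 0.0628·87 + 0.0759·64 + 0.0677·50 + 0.0818·96 = 75.1338
  x_2 = 0.1241·17 + 0.1175·42 + 1.0846·40 + 0.0353·87 + 0.1278·64 + 0.1344·50 + 0.0618·96 = 74.3280
  x_3 = 0.1106·17 + 0.1753·42 + 0.1512·40 + 1.1081·87 + 0.1645·64 + 0.0831·50 + 0.1219·96 = 138.0843
  x_4 = 0.0872·17 + 0.0862·42 + 0.1568·40 + 0.1101·87 + 1.0965·64 + 0.0683·50 + 0.1490·96 = 108.8557
  x_5 = 0.0644·17 + 0.1514·42 + 0.1744·40 + 0.0477·87 + 0.0735·64 + 1.1674·50 + 0.1335·96 = 94.4619
  x_6 = 0.1324·17 + 0.1378·42 + 0.1568·40 + 0.0752·87 + 0.0673·64 + 0.1327·50 + 1.0707·96 = 134.5870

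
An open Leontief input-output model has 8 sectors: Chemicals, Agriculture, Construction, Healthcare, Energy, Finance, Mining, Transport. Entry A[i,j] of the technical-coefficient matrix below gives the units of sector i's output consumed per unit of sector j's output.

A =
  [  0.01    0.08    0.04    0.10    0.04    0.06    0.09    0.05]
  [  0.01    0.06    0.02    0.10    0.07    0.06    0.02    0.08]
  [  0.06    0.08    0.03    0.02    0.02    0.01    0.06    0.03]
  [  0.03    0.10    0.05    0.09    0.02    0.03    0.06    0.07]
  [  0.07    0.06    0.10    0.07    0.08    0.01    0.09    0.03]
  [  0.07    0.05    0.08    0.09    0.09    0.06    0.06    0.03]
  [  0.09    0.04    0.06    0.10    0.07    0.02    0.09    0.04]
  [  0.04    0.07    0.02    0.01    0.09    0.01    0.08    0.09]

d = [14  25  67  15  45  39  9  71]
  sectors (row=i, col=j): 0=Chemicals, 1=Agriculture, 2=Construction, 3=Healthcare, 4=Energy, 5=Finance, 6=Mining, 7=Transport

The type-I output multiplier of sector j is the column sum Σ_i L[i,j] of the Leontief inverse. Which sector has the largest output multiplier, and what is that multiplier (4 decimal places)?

Healthcare (2.0674)

Form M = I − A:
  [  0.99   -0.08   -0.04   -0.10   -0.04   -0.06   -0.09   -0.05]
  [ -0.01    0.94   -0.02   -0.10   -0.07   -0.06   -0.02   -0.08]
  [ -0.06   -0.08    0.97   -0.02   -0.02   -0.01   -0.06   -0.03]
  [ -0.03   -0.10   -0.05    0.91   -0.02   -0.03   -0.06   -0.07]
  [ -0.07   -0.06   -0.10   -0.07    0.92   -0.01   -0.09   -0.03]
  [ -0.07   -0.05   -0.08   -0.09   -0.09    0.94   -0.06   -0.03]
  [ -0.09   -0.04   -0.06   -0.10   -0.07   -0.02    0.91   -0.04]
  [ -0.04   -0.07   -0.02   -0.01   -0.09   -0.01   -0.08    0.91]
Leontief inverse L = M⁻¹:
  [  1.0514    0.1380    0.0824    0.1653    0.0908    0.0872    0.1467    0.0976]
  [  0.0452    1.1133    0.0587    0.1550    0.1170    0.0836    0.0710    0.1240]
  [  0.0843    0.1175    1.0553    0.0637    0.0532    0.0294    0.0973    0.0617]
  [  0.0653    0.1559    0.0860    1.1494    0.0671    0.0561    0.1120    0.1175]
  [  0.1139    0.1231    0.1450    0.1376    1.1304    0.0372    0.1537    0.0777]
  [  0.1160    0.1167    0.1298    0.1621    0.1443    1.0903    0.1264    0.0796]
  [  0.1334    0.1047    0.1063    0.1706    0.1212    0.0486    1.1557    0.0896]
  [  0.0765    0.1187    0.0574    0.0636    0.1389    0.0315    0.1335    1.1318]
Total output x = L · d:
  x_0 = 1.0514·14 + 0.1380·25 + 0.0824·67 + 0.1653·15 + 0.0908·45 + 0.0872·39 + 0.1467·9 + 0.0976·71 = 41.9092
  x_1 = 0.0452·14 + 1.1133·25 + 0.0587·67 + 0.1550·15 + 0.1170·45 + 0.0836·39 + 0.0710·9 + 0.1240·71 = 52.6907
  x_2 = 0.0843·14 + 0.1175·25 + 1.0553·67 + 0.0637·15 + 0.0532·45 + 0.0294·39 + 0.0973·9 + 0.0617·71 = 84.5757
  x_3 = 0.0653·14 + 0.1559·25 + 0.0860·67 + 1.1494·15 + 0.0671·45 + 0.0561·39 + 0.1120·9 + 0.1175·71 = 42.3746
  x_4 = 0.1139·14 + 0.1231·25 + 0.1450·67 + 0.1376·15 + 1.1304·45 + 0.0372·39 + 0.1537·9 + 0.0777·71 = 75.6684
  x_5 = 0.1160·14 + 0.1167·25 + 0.1298·67 + 0.1621·15 + 0.1443·45 + 1.0903·39 + 0.1264·9 + 0.0796·71 = 71.4799
  x_6 = 0.1334·14 + 0.1047·25 + 0.1063·67 + 0.1706·15 + 0.1212·45 + 0.0486·39 + 1.1557·9 + 0.0896·71 = 38.2779
  x_7 = 0.0765·14 + 0.1187·25 + 0.0574·67 + 0.0636·15 + 0.1389·45 + 0.0315·39 + 0.1335·9 + 1.1318·71 = 97.8760
Output multipliers (column sums of L):
  Chemicals: 1.6857
  Agriculture: 1.9879
  Construction: 1.7210
  Healthcare: 2.0674
  Energy: 1.8630
  Finance: 1.4638
  Mining: 1.9963
  Transport: 1.7795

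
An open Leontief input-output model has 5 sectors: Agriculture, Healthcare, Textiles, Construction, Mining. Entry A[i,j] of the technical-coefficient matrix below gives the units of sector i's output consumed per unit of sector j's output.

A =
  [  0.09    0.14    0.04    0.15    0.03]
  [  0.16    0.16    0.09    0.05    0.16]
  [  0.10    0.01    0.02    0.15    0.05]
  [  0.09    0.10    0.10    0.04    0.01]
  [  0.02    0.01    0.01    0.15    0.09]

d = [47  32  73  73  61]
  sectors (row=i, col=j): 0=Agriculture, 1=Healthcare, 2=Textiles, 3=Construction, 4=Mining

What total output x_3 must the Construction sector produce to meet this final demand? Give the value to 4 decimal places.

Form M = I − A:
  [  0.91   -0.14   -0.04   -0.15   -0.03]
  [ -0.16    0.84   -0.09   -0.05   -0.16]
  [ -0.10   -0.01    0.98   -0.15   -0.05]
  [ -0.09   -0.10   -0.10    0.96   -0.01]
  [ -0.02   -0.01   -0.01   -0.15    0.91]
Leontief inverse L = M⁻¹:
  [  1.1723    0.2240    0.0920    0.2226    0.0855]
  [  0.2589    1.2580    0.1455    0.1661    0.2395]
  [  0.1485    0.0624    1.0537    0.2030    0.0760]
  [  0.1529    0.1590    0.1339    1.1030    0.0525]
  [  0.0554    0.0456    0.0373    0.1908    1.1129]
Total output x = L · d:
  x_0 = 1.1723·47 + 0.2240·32 + 0.0920·73 + 0.2226·73 + 0.0855·61 = 90.4470
  x_1 = 0.2589·47 + 1.2580·32 + 0.1455·73 + 0.1661·73 + 0.2395·61 = 89.7821
  x_2 = 0.1485·47 + 0.0624·32 + 1.0537·73 + 0.2030·73 + 0.0760·61 = 105.3449
  x_3 = 0.1529·47 + 0.1590·32 + 0.1339·73 + 1.1030·73 + 0.0525·61 = 105.7697
  x_4 = 0.0554·47 + 0.0456·32 + 0.0373·73 + 0.1908·73 + 1.1129·61 = 88.5996

105.7697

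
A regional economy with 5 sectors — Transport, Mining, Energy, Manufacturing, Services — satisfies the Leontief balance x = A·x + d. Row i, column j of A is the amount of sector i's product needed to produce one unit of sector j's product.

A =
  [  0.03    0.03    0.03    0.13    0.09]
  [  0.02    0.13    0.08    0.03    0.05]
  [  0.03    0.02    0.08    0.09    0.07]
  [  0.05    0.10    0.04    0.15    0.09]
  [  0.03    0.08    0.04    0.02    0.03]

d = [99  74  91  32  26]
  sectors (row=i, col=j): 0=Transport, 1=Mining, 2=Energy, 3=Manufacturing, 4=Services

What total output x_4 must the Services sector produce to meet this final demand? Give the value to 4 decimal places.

Form M = I − A:
  [  0.97   -0.03   -0.03   -0.13   -0.09]
  [ -0.02    0.87   -0.08   -0.03   -0.05]
  [ -0.03   -0.02    0.92   -0.09   -0.07]
  [ -0.05   -0.10   -0.04    0.85   -0.09]
  [ -0.03   -0.08   -0.04   -0.02    0.97]
Leontief inverse L = M⁻¹:
  [  1.0465    0.0680    0.0527    0.1709    0.1203]
  [  0.0328    1.1669    0.1085    0.0595    0.0765]
  [  0.0448    0.0506    1.1026    0.1277    0.0982]
  [  0.0716    0.1546    0.0738    1.2038    0.1316]
  [  0.0384    0.1036    0.0576    0.0403    1.0477]
Total output x = L · d:
  x_0 = 1.0465·99 + 0.0680·74 + 0.0527·91 + 0.1709·32 + 0.1203·26 = 122.0231
  x_1 = 0.0328·99 + 1.1669·74 + 0.1085·91 + 0.0595·32 + 0.0765·26 = 103.3684
  x_2 = 0.0448·99 + 0.0506·74 + 1.1026·91 + 0.1277·32 + 0.0982·26 = 115.1546
  x_3 = 0.0716·99 + 0.1546·74 + 0.0738·91 + 1.2038·32 + 0.1316·26 = 67.1948
  x_4 = 0.0384·99 + 0.1036·74 + 0.0576·91 + 0.0403·32 + 1.0477·26 = 45.2374

45.2374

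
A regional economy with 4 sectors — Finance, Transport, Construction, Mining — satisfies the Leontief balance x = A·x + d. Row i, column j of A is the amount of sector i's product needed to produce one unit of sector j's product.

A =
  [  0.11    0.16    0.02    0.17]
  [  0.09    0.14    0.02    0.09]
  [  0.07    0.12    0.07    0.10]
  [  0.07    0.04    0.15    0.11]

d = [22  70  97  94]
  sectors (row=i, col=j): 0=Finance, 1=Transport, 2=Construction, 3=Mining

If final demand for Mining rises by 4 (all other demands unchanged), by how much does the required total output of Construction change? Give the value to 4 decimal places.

Form M = I − A:
  [  0.89   -0.16   -0.02   -0.17]
  [ -0.09    0.86   -0.02   -0.09]
  [ -0.07   -0.12    0.93   -0.10]
  [ -0.07   -0.04   -0.15    0.89]
Leontief inverse L = M⁻¹:
  [  1.1737    0.2403    0.0718    0.2566]
  [  0.1380    1.2031    0.0537    0.1541]
  [  0.1189    0.1845    1.1086    0.1659]
  [  0.1186    0.1041    0.1949    1.1787]
Total output x = L · d:
  x_0 = 1.1737·22 + 0.2403·70 + 0.0718·97 + 0.2566·94 = 73.7247
  x_1 = 0.1380·22 + 1.2031·70 + 0.0537·97 + 0.1541·94 = 106.9439
  x_2 = 0.1189·22 + 0.1845·70 + 1.1086·97 + 0.1659·94 = 138.6594
  x_3 = 0.1186·22 + 0.1041·70 + 0.1949·97 + 1.1787·94 = 139.5926
Δx_2 = L[2,3] · Δd_3 = 0.1659 · 4 = 0.6637

0.6637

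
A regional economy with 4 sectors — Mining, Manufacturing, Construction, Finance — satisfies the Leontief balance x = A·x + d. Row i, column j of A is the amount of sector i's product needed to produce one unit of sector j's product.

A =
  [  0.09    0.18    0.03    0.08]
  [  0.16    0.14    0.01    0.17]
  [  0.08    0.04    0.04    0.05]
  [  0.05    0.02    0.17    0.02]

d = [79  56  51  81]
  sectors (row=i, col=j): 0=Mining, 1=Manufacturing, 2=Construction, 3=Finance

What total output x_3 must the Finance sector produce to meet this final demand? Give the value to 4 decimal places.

Form M = I − A:
  [  0.91   -0.18   -0.03   -0.08]
  [ -0.16    0.86   -0.01   -0.17]
  [ -0.08   -0.04    0.96   -0.05]
  [ -0.05   -0.02   -0.17    0.98]
Leontief inverse L = M⁻¹:
  [  1.1559    0.2482    0.0636    0.1406]
  [  0.2327    1.2198    0.0614    0.2337]
  [  0.1103    0.0741    1.0593    0.0759]
  [  0.0829    0.0504    0.1883    1.0455]
Total output x = L · d:
  x_0 = 1.1559·79 + 0.2482·56 + 0.0636·51 + 0.1406·81 = 119.8455
  x_1 = 0.2327·79 + 1.2198·56 + 0.0614·51 + 0.2337·81 = 108.7529
  x_2 = 0.1103·79 + 0.0741·56 + 1.0593·51 + 0.0759·81 = 73.0423
  x_3 = 0.0829·79 + 0.0504·56 + 0.1883·51 + 1.0455·81 = 103.6577

103.6577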